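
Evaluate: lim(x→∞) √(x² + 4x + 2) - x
This is an ∞-∞ indeterminate form.

Combine fractions or rationalize to convert ∞-∞ to 0/0 form:
  lim(x→∞) √(x² + 4x + 2) - x = 2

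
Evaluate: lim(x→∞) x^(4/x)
This is an exponential indeterminate form.

For exponential indeterminate forms, take the natural log:
  Let L = lim(x→∞) x^(4/x)
  Then ln(L) = lim(x→∞) [exponent × ln(base)]
  Evaluate using L'Hôpital or standard limits, then exponentiate.
  L = 1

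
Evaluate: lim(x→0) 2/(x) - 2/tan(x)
This is an ∞-∞ indeterminate form.

Combine fractions or rationalize to convert ∞-∞ to 0/0 form:
  lim(x→0) 2/(x) - 2/tan(x) = 0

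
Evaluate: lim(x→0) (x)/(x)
This is a 0/0 indeterminate form.

Apply L'Hôpital's rule: differentiate numerator and denominator separately.
  f(x) = x   ⇒   f'(x) = 1
  g(x) = x   ⇒   g'(x) = 1
  lim(x→0) f'(x)/g'(x) = lim(x→0) (1)/(1)
  = 1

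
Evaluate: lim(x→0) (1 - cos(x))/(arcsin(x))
This is a 0/0 indeterminate form.

Apply L'Hôpital's rule: differentiate numerator and denominator separately.
  f(x) = 1 - cos(x)   ⇒   f'(x) = sin(x)
  g(x) = asin(x)   ⇒   g'(x) = 1/sqrt(1 - x^2)
  lim(x→0) f'(x)/g'(x) = lim(x→0) (sin(x))/(1/sqrt(1 - x^2))
  = 0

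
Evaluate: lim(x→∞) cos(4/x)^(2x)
This is an exponential indeterminate form.

For exponential indeterminate forms, take the natural log:
  Let L = lim(x→∞) cos(4/x)^(2x)
  Then ln(L) = lim(x→∞) [exponent × ln(base)]
  Evaluate using L'Hôpital or standard limits, then exponentiate.
  L = 1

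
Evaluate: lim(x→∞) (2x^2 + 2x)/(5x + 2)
This is an ∞/∞ indeterminate form.

Apply L'Hôpital's rule: differentiate numerator and denominator separately.
  f(x) = 2·x^2 + 2·x   ⇒   f'(x) = 4·x + 2
  g(x) = 5·x + 2   ⇒   g'(x) = 5
  lim(x→∞) f'(x)/g'(x) = lim(x→∞) (4·x + 2)/(5)
  = ∞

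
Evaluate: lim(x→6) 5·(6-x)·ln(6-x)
This is a 0·∞ indeterminate form.

Rewrite 0·∞ as a quotient (0/0 or ∞/∞ form), then apply L'Hôpital's rule:
  lim(x→6) 5·(6-x)·ln(6-x) = 0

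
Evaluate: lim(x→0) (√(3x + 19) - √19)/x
This is a standard limit.

Factor or rationalize the expression:
  lim(x→0) (√(3x + 19) - √19)/x = 3·sqrt(19)/38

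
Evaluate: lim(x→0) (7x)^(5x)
This is an exponential indeterminate form.

For exponential indeterminate forms, take the natural log:
  Let L = lim(x→0) (7x)^(5x)
  Then ln(L) = lim(x→0) [exponent × ln(base)]
  Evaluate using L'Hôpital or standard limits, then exponentiate.
  L = 1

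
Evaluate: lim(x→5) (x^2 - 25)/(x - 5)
This is a standard limit.

Factor or rationalize the expression:
  lim(x→5) (x^2 - 25)/(x - 5) = 10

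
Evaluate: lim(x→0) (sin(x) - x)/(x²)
This is a 0/0 indeterminate form.

Apply L'Hôpital's rule: differentiate numerator and denominator separately.
  f(x) = -x + sin(x)   ⇒   f'(x) = cos(x) - 1
  g(x) = x^2   ⇒   g'(x) = 2·x
  lim(x→0) f'(x)/g'(x) = lim(x→0) (cos(x) - 1)/(2·x)
  = 0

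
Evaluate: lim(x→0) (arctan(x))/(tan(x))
This is a 0/0 indeterminate form.

Apply L'Hôpital's rule: differentiate numerator and denominator separately.
  f(x) = atan(x)   ⇒   f'(x) = 1/(x^2 + 1)
  g(x) = tan(x)   ⇒   g'(x) = tan(x)^2 + 1
  lim(x→0) f'(x)/g'(x) = lim(x→0) (1/(x^2 + 1))/(tan(x)^2 + 1)
  = 1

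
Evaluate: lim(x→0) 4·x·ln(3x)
This is a 0·∞ indeterminate form.

Rewrite 0·∞ as a quotient (0/0 or ∞/∞ form), then apply L'Hôpital's rule:
  lim(x→0) 4·x·ln(3x) = 0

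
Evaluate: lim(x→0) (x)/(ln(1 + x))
This is a 0/0 indeterminate form.

Apply L'Hôpital's rule: differentiate numerator and denominator separately.
  f(x) = x   ⇒   f'(x) = 1
  g(x) = ln(x + 1)   ⇒   g'(x) = 1/(x + 1)
  lim(x→0) f'(x)/g'(x) = lim(x→0) (1)/(1/(x + 1))
  = 1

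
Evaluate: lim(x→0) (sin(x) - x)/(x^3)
This is a 0/0 indeterminate form.

Apply L'Hôpital's rule: differentiate numerator and denominator separately.
  f(x) = -x + sin(x)   ⇒   f'(x) = cos(x) - 1
  g(x) = x^3   ⇒   g'(x) = 3·x^2
  lim(x→0) f'(x)/g'(x) = lim(x→0) (cos(x) - 1)/(3·x^2)
  = -1/6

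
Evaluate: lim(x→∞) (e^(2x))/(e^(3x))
This is an ∞/∞ indeterminate form.

Apply L'Hôpital's rule: differentiate numerator and denominator separately.
  f(x) = e^(2·x)   ⇒   f'(x) = 2·e^(2·x)
  g(x) = e^(3·x)   ⇒   g'(x) = 3·e^(3·x)
  lim(x→∞) f'(x)/g'(x) = lim(x→∞) (2·e^(2·x))/(3·e^(3·x))
  = 0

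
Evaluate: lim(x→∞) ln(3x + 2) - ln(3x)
This is an ∞-∞ indeterminate form.

Combine fractions or rationalize to convert ∞-∞ to 0/0 form:
  lim(x→∞) ln(3x + 2) - ln(3x) = 0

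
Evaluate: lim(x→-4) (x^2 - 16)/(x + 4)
This is a standard limit.

Factor or rationalize the expression:
  lim(x→-4) (x^2 - 16)/(x + 4) = -8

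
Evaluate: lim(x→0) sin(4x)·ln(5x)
This is a 0·∞ indeterminate form.

Rewrite 0·∞ as a quotient (0/0 or ∞/∞ form), then apply L'Hôpital's rule:
  lim(x→0) sin(4x)·ln(5x) = 0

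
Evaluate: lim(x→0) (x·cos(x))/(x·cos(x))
This is a 0/0 indeterminate form.

Apply L'Hôpital's rule: differentiate numerator and denominator separately.
  f(x) = x·cos(x)   ⇒   f'(x) = -x·sin(x) + cos(x)
  g(x) = x·cos(x)   ⇒   g'(x) = -x·sin(x) + cos(x)
  lim(x→0) f'(x)/g'(x) = lim(x→0) (-x·sin(x) + cos(x))/(-x·sin(x) + cos(x))
  = 1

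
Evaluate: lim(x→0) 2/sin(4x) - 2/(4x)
This is an ∞-∞ indeterminate form.

Combine fractions or rationalize to convert ∞-∞ to 0/0 form:
  lim(x→0) 2/sin(4x) - 2/(4x) = 0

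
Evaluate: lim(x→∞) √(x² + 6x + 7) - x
This is an ∞-∞ indeterminate form.

Combine fractions or rationalize to convert ∞-∞ to 0/0 form:
  lim(x→∞) √(x² + 6x + 7) - x = 3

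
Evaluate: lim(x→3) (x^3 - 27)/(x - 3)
This is a standard limit.

Factor or rationalize the expression:
  lim(x→3) (x^3 - 27)/(x - 3) = 27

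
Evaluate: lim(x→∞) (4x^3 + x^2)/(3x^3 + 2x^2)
This is an ∞/∞ indeterminate form.

Apply L'Hôpital's rule: differentiate numerator and denominator separately.
  f(x) = 4·x^3 + x^2   ⇒   f'(x) = 12·x^2 + 2·x
  g(x) = 3·x^3 + 2·x^2   ⇒   g'(x) = 9·x^2 + 4·x
  lim(x→∞) f'(x)/g'(x) = lim(x→∞) (12·x^2 + 2·x)/(9·x^2 + 4·x)
  = 4/3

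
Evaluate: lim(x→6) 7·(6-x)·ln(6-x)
This is a 0·∞ indeterminate form.

Rewrite 0·∞ as a quotient (0/0 or ∞/∞ form), then apply L'Hôpital's rule:
  lim(x→6) 7·(6-x)·ln(6-x) = 0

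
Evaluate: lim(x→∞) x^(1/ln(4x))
This is an exponential indeterminate form.

For exponential indeterminate forms, take the natural log:
  Let L = lim(x→∞) x^(1/ln(4x))
  Then ln(L) = lim(x→∞) [exponent × ln(base)]
  Evaluate using L'Hôpital or standard limits, then exponentiate.
  L = e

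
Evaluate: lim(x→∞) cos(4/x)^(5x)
This is an exponential indeterminate form.

For exponential indeterminate forms, take the natural log:
  Let L = lim(x→∞) cos(4/x)^(5x)
  Then ln(L) = lim(x→∞) [exponent × ln(base)]
  Evaluate using L'Hôpital or standard limits, then exponentiate.
  L = 1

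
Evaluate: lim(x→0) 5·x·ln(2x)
This is a 0·∞ indeterminate form.

Rewrite 0·∞ as a quotient (0/0 or ∞/∞ form), then apply L'Hôpital's rule:
  lim(x→0) 5·x·ln(2x) = 0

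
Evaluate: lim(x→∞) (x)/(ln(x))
This is an ∞/∞ indeterminate form.

Apply L'Hôpital's rule: differentiate numerator and denominator separately.
  f(x) = x   ⇒   f'(x) = 1
  g(x) = ln(x)   ⇒   g'(x) = 1/x
  lim(x→∞) f'(x)/g'(x) = lim(x→∞) (1)/(1/x)
  = ∞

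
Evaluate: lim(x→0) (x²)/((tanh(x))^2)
This is a 0/0 indeterminate form.

Apply L'Hôpital's rule: differentiate numerator and denominator separately.
  f(x) = x^2   ⇒   f'(x) = 2·x
  g(x) = tanh(x)^2   ⇒   g'(x) = (2 - 2·tanh(x)^2)·tanh(x)
  lim(x→0) f'(x)/g'(x) = lim(x→0) (2·x)/((2 - 2·tanh(x)^2)·tanh(x))
  = 1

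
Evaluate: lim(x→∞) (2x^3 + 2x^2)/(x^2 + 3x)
This is an ∞/∞ indeterminate form.

Apply L'Hôpital's rule: differentiate numerator and denominator separately.
  f(x) = 2·x^3 + 2·x^2   ⇒   f'(x) = 6·x^2 + 4·x
  g(x) = x^2 + 3·x   ⇒   g'(x) = 2·x + 3
  lim(x→∞) f'(x)/g'(x) = lim(x→∞) (6·x^2 + 4·x)/(2·x + 3)
  = ∞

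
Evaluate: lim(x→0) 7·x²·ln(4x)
This is a 0·∞ indeterminate form.

Rewrite 0·∞ as a quotient (0/0 or ∞/∞ form), then apply L'Hôpital's rule:
  lim(x→0) 7·x²·ln(4x) = 0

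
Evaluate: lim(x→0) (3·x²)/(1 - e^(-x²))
This is a 0/0 indeterminate form.

Apply L'Hôpital's rule: differentiate numerator and denominator separately.
  f(x) = 3·x^2   ⇒   f'(x) = 6·x
  g(x) = 1 - e^(-x^2)   ⇒   g'(x) = 2·x·e^(-x^2)
  lim(x→0) f'(x)/g'(x) = lim(x→0) (6·x)/(2·x·e^(-x^2))
  = 3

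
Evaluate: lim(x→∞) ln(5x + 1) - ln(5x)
This is an ∞-∞ indeterminate form.

Combine fractions or rationalize to convert ∞-∞ to 0/0 form:
  lim(x→∞) ln(5x + 1) - ln(5x) = 0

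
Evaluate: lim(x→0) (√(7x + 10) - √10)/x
This is a standard limit.

Factor or rationalize the expression:
  lim(x→0) (√(7x + 10) - √10)/x = 7·sqrt(10)/20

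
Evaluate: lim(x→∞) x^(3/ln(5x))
This is an exponential indeterminate form.

For exponential indeterminate forms, take the natural log:
  Let L = lim(x→∞) x^(3/ln(5x))
  Then ln(L) = lim(x→∞) [exponent × ln(base)]
  Evaluate using L'Hôpital or standard limits, then exponentiate.
  L = e^(3)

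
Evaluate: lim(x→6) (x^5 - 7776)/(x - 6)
This is a standard limit.

Factor or rationalize the expression:
  lim(x→6) (x^5 - 7776)/(x - 6) = 6480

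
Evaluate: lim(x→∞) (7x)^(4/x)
This is an exponential indeterminate form.

For exponential indeterminate forms, take the natural log:
  Let L = lim(x→∞) (7x)^(4/x)
  Then ln(L) = lim(x→∞) [exponent × ln(base)]
  Evaluate using L'Hôpital or standard limits, then exponentiate.
  L = 1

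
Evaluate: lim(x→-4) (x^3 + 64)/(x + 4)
This is a standard limit.

Factor or rationalize the expression:
  lim(x→-4) (x^3 + 64)/(x + 4) = 48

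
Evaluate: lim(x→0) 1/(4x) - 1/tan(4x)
This is an ∞-∞ indeterminate form.

Combine fractions or rationalize to convert ∞-∞ to 0/0 form:
  lim(x→0) 1/(4x) - 1/tan(4x) = 0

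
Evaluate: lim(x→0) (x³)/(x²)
This is a 0/0 indeterminate form.

Apply L'Hôpital's rule: differentiate numerator and denominator separately.
  f(x) = x^3   ⇒   f'(x) = 3·x^2
  g(x) = x^2   ⇒   g'(x) = 2·x
  lim(x→0) f'(x)/g'(x) = lim(x→0) (3·x^2)/(2·x)
  = 0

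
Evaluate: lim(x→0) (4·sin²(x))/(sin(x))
This is a 0/0 indeterminate form.

Apply L'Hôpital's rule: differentiate numerator and denominator separately.
  f(x) = 4·sin(x)^2   ⇒   f'(x) = 8·sin(x)·cos(x)
  g(x) = sin(x)   ⇒   g'(x) = cos(x)
  lim(x→0) f'(x)/g'(x) = lim(x→0) (8·sin(x)·cos(x))/(cos(x))
  = 0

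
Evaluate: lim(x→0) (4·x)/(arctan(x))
This is a 0/0 indeterminate form.

Apply L'Hôpital's rule: differentiate numerator and denominator separately.
  f(x) = 4·x   ⇒   f'(x) = 4
  g(x) = atan(x)   ⇒   g'(x) = 1/(x^2 + 1)
  lim(x→0) f'(x)/g'(x) = lim(x→0) (4)/(1/(x^2 + 1))
  = 4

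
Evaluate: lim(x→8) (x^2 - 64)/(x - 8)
This is a standard limit.

Factor or rationalize the expression:
  lim(x→8) (x^2 - 64)/(x - 8) = 16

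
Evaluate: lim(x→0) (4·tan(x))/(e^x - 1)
This is a 0/0 indeterminate form.

Apply L'Hôpital's rule: differentiate numerator and denominator separately.
  f(x) = 4·tan(x)   ⇒   f'(x) = 4·tan(x)^2 + 4
  g(x) = e^(x) - 1   ⇒   g'(x) = e^(x)
  lim(x→0) f'(x)/g'(x) = lim(x→0) (4·tan(x)^2 + 4)/(e^(x))
  = 4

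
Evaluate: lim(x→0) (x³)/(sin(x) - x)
This is a 0/0 indeterminate form.

Apply L'Hôpital's rule: differentiate numerator and denominator separately.
  f(x) = x^3   ⇒   f'(x) = 3·x^2
  g(x) = -x + sin(x)   ⇒   g'(x) = cos(x) - 1
  lim(x→0) f'(x)/g'(x) = lim(x→0) (3·x^2)/(cos(x) - 1)
  = -6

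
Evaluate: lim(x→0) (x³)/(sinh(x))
This is a 0/0 indeterminate form.

Apply L'Hôpital's rule: differentiate numerator and denominator separately.
  f(x) = x^3   ⇒   f'(x) = 3·x^2
  g(x) = sinh(x)   ⇒   g'(x) = cosh(x)
  lim(x→0) f'(x)/g'(x) = lim(x→0) (3·x^2)/(cosh(x))
  = 0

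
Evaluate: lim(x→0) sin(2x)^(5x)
This is an exponential indeterminate form.

For exponential indeterminate forms, take the natural log:
  Let L = lim(x→0) sin(2x)^(5x)
  Then ln(L) = lim(x→0) [exponent × ln(base)]
  Evaluate using L'Hôpital or standard limits, then exponentiate.
  L = 1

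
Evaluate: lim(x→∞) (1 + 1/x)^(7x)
This is an exponential indeterminate form.

For exponential indeterminate forms, take the natural log:
  Let L = lim(x→∞) (1 + 1/x)^(7x)
  Then ln(L) = lim(x→∞) [exponent × ln(base)]
  Evaluate using L'Hôpital or standard limits, then exponentiate.
  L = e^(7)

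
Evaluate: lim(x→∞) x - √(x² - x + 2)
This is an ∞-∞ indeterminate form.

Combine fractions or rationalize to convert ∞-∞ to 0/0 form:
  lim(x→∞) x - √(x² - x + 2) = 1/2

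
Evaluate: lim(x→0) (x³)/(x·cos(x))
This is a 0/0 indeterminate form.

Apply L'Hôpital's rule: differentiate numerator and denominator separately.
  f(x) = x^3   ⇒   f'(x) = 3·x^2
  g(x) = x·cos(x)   ⇒   g'(x) = -x·sin(x) + cos(x)
  lim(x→0) f'(x)/g'(x) = lim(x→0) (3·x^2)/(-x·sin(x) + cos(x))
  = 0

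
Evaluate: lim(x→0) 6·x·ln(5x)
This is a 0·∞ indeterminate form.

Rewrite 0·∞ as a quotient (0/0 or ∞/∞ form), then apply L'Hôpital's rule:
  lim(x→0) 6·x·ln(5x) = 0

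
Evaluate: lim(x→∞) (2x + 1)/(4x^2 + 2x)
This is an ∞/∞ indeterminate form.

Apply L'Hôpital's rule: differentiate numerator and denominator separately.
  f(x) = 2·x + 1   ⇒   f'(x) = 2
  g(x) = 4·x^2 + 2·x   ⇒   g'(x) = 8·x + 2
  lim(x→∞) f'(x)/g'(x) = lim(x→∞) (2)/(8·x + 2)
  = 0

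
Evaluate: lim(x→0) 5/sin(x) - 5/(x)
This is an ∞-∞ indeterminate form.

Combine fractions or rationalize to convert ∞-∞ to 0/0 form:
  lim(x→0) 5/sin(x) - 5/(x) = 0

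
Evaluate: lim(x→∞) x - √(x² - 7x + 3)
This is an ∞-∞ indeterminate form.

Combine fractions or rationalize to convert ∞-∞ to 0/0 form:
  lim(x→∞) x - √(x² - 7x + 3) = 7/2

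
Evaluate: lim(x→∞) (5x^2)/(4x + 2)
This is an ∞/∞ indeterminate form.

Apply L'Hôpital's rule: differentiate numerator and denominator separately.
  f(x) = 5·x^2   ⇒   f'(x) = 10·x
  g(x) = 4·x + 2   ⇒   g'(x) = 4
  lim(x→∞) f'(x)/g'(x) = lim(x→∞) (10·x)/(4)
  = ∞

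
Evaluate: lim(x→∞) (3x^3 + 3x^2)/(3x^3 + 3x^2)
This is an ∞/∞ indeterminate form.

Apply L'Hôpital's rule: differentiate numerator and denominator separately.
  f(x) = 3·x^3 + 3·x^2   ⇒   f'(x) = 9·x^2 + 6·x
  g(x) = 3·x^3 + 3·x^2   ⇒   g'(x) = 9·x^2 + 6·x
  lim(x→∞) f'(x)/g'(x) = lim(x→∞) (9·x^2 + 6·x)/(9·x^2 + 6·x)
  = 1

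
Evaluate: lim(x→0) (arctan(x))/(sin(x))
This is a 0/0 indeterminate form.

Apply L'Hôpital's rule: differentiate numerator and denominator separately.
  f(x) = atan(x)   ⇒   f'(x) = 1/(x^2 + 1)
  g(x) = sin(x)   ⇒   g'(x) = cos(x)
  lim(x→0) f'(x)/g'(x) = lim(x→0) (1/(x^2 + 1))/(cos(x))
  = 1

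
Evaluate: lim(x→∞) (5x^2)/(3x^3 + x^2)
This is an ∞/∞ indeterminate form.

Apply L'Hôpital's rule: differentiate numerator and denominator separately.
  f(x) = 5·x^2   ⇒   f'(x) = 10·x
  g(x) = 3·x^3 + x^2   ⇒   g'(x) = 9·x^2 + 2·x
  lim(x→∞) f'(x)/g'(x) = lim(x→∞) (10·x)/(9·x^2 + 2·x)
  = 0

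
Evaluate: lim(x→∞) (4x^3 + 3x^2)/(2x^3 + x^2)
This is an ∞/∞ indeterminate form.

Apply L'Hôpital's rule: differentiate numerator and denominator separately.
  f(x) = 4·x^3 + 3·x^2   ⇒   f'(x) = 12·x^2 + 6·x
  g(x) = 2·x^3 + x^2   ⇒   g'(x) = 6·x^2 + 2·x
  lim(x→∞) f'(x)/g'(x) = lim(x→∞) (12·x^2 + 6·x)/(6·x^2 + 2·x)
  = 2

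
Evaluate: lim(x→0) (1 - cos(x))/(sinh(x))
This is a 0/0 indeterminate form.

Apply L'Hôpital's rule: differentiate numerator and denominator separately.
  f(x) = 1 - cos(x)   ⇒   f'(x) = sin(x)
  g(x) = sinh(x)   ⇒   g'(x) = cosh(x)
  lim(x→0) f'(x)/g'(x) = lim(x→0) (sin(x))/(cosh(x))
  = 0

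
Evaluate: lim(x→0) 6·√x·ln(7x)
This is a 0·∞ indeterminate form.

Rewrite 0·∞ as a quotient (0/0 or ∞/∞ form), then apply L'Hôpital's rule:
  lim(x→0) 6·√x·ln(7x) = 0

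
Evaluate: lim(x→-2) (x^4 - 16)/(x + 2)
This is a standard limit.

Factor or rationalize the expression:
  lim(x→-2) (x^4 - 16)/(x + 2) = -32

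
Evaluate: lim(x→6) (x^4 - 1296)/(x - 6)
This is a standard limit.

Factor or rationalize the expression:
  lim(x→6) (x^4 - 1296)/(x - 6) = 864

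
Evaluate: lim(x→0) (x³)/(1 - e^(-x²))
This is a 0/0 indeterminate form.

Apply L'Hôpital's rule: differentiate numerator and denominator separately.
  f(x) = x^3   ⇒   f'(x) = 3·x^2
  g(x) = 1 - e^(-x^2)   ⇒   g'(x) = 2·x·e^(-x^2)
  lim(x→0) f'(x)/g'(x) = lim(x→0) (3·x^2)/(2·x·e^(-x^2))
  = 0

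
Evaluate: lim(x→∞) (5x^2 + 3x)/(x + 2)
This is an ∞/∞ indeterminate form.

Apply L'Hôpital's rule: differentiate numerator and denominator separately.
  f(x) = 5·x^2 + 3·x   ⇒   f'(x) = 10·x + 3
  g(x) = x + 2   ⇒   g'(x) = 1
  lim(x→∞) f'(x)/g'(x) = lim(x→∞) (10·x + 3)/(1)
  = ∞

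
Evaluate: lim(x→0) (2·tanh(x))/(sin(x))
This is a 0/0 indeterminate form.

Apply L'Hôpital's rule: differentiate numerator and denominator separately.
  f(x) = 2·tanh(x)   ⇒   f'(x) = 2 - 2·tanh(x)^2
  g(x) = sin(x)   ⇒   g'(x) = cos(x)
  lim(x→0) f'(x)/g'(x) = lim(x→0) (2 - 2·tanh(x)^2)/(cos(x))
  = 2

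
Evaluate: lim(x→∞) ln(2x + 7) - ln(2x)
This is an ∞-∞ indeterminate form.

Combine fractions or rationalize to convert ∞-∞ to 0/0 form:
  lim(x→∞) ln(2x + 7) - ln(2x) = 0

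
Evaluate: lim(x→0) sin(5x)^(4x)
This is an exponential indeterminate form.

For exponential indeterminate forms, take the natural log:
  Let L = lim(x→0) sin(5x)^(4x)
  Then ln(L) = lim(x→0) [exponent × ln(base)]
  Evaluate using L'Hôpital or standard limits, then exponentiate.
  L = 1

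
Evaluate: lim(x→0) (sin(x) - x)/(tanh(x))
This is a 0/0 indeterminate form.

Apply L'Hôpital's rule: differentiate numerator and denominator separately.
  f(x) = -x + sin(x)   ⇒   f'(x) = cos(x) - 1
  g(x) = tanh(x)   ⇒   g'(x) = 1 - tanh(x)^2
  lim(x→0) f'(x)/g'(x) = lim(x→0) (cos(x) - 1)/(1 - tanh(x)^2)
  = 0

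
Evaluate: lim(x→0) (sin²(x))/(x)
This is a 0/0 indeterminate form.

Apply L'Hôpital's rule: differentiate numerator and denominator separately.
  f(x) = sin(x)^2   ⇒   f'(x) = 2·sin(x)·cos(x)
  g(x) = x   ⇒   g'(x) = 1
  lim(x→0) f'(x)/g'(x) = lim(x→0) (2·sin(x)·cos(x))/(1)
  = 0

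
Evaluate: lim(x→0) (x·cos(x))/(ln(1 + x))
This is a 0/0 indeterminate form.

Apply L'Hôpital's rule: differentiate numerator and denominator separately.
  f(x) = x·cos(x)   ⇒   f'(x) = -x·sin(x) + cos(x)
  g(x) = ln(x + 1)   ⇒   g'(x) = 1/(x + 1)
  lim(x→0) f'(x)/g'(x) = lim(x→0) (-x·sin(x) + cos(x))/(1/(x + 1))
  = 1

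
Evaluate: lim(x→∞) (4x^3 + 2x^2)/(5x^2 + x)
This is an ∞/∞ indeterminate form.

Apply L'Hôpital's rule: differentiate numerator and denominator separately.
  f(x) = 4·x^3 + 2·x^2   ⇒   f'(x) = 12·x^2 + 4·x
  g(x) = 5·x^2 + x   ⇒   g'(x) = 10·x + 1
  lim(x→∞) f'(x)/g'(x) = lim(x→∞) (12·x^2 + 4·x)/(10·x + 1)
  = ∞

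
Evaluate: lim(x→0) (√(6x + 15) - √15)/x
This is a standard limit.

Factor or rationalize the expression:
  lim(x→0) (√(6x + 15) - √15)/x = sqrt(15)/5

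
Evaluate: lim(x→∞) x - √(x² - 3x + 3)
This is an ∞-∞ indeterminate form.

Combine fractions or rationalize to convert ∞-∞ to 0/0 form:
  lim(x→∞) x - √(x² - 3x + 3) = 3/2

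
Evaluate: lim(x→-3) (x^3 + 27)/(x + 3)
This is a standard limit.

Factor or rationalize the expression:
  lim(x→-3) (x^3 + 27)/(x + 3) = 27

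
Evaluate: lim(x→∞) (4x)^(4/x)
This is an exponential indeterminate form.

For exponential indeterminate forms, take the natural log:
  Let L = lim(x→∞) (4x)^(4/x)
  Then ln(L) = lim(x→∞) [exponent × ln(base)]
  Evaluate using L'Hôpital or standard limits, then exponentiate.
  L = 1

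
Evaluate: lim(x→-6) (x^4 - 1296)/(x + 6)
This is a standard limit.

Factor or rationalize the expression:
  lim(x→-6) (x^4 - 1296)/(x + 6) = -864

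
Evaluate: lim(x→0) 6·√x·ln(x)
This is a 0·∞ indeterminate form.

Rewrite 0·∞ as a quotient (0/0 or ∞/∞ form), then apply L'Hôpital's rule:
  lim(x→0) 6·√x·ln(x) = 0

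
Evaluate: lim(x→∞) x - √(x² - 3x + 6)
This is an ∞-∞ indeterminate form.

Combine fractions or rationalize to convert ∞-∞ to 0/0 form:
  lim(x→∞) x - √(x² - 3x + 6) = 3/2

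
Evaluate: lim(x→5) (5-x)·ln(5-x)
This is a 0·∞ indeterminate form.

Rewrite 0·∞ as a quotient (0/0 or ∞/∞ form), then apply L'Hôpital's rule:
  lim(x→5) (5-x)·ln(5-x) = 0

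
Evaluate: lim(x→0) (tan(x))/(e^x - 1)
This is a 0/0 indeterminate form.

Apply L'Hôpital's rule: differentiate numerator and denominator separately.
  f(x) = tan(x)   ⇒   f'(x) = tan(x)^2 + 1
  g(x) = e^(x) - 1   ⇒   g'(x) = e^(x)
  lim(x→0) f'(x)/g'(x) = lim(x→0) (tan(x)^2 + 1)/(e^(x))
  = 1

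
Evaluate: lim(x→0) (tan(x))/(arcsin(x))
This is a 0/0 indeterminate form.

Apply L'Hôpital's rule: differentiate numerator and denominator separately.
  f(x) = tan(x)   ⇒   f'(x) = tan(x)^2 + 1
  g(x) = asin(x)   ⇒   g'(x) = 1/sqrt(1 - x^2)
  lim(x→0) f'(x)/g'(x) = lim(x→0) (tan(x)^2 + 1)/(1/sqrt(1 - x^2))
  = 1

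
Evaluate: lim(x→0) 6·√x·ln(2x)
This is a 0·∞ indeterminate form.

Rewrite 0·∞ as a quotient (0/0 or ∞/∞ form), then apply L'Hôpital's rule:
  lim(x→0) 6·√x·ln(2x) = 0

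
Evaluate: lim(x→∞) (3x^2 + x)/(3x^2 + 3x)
This is an ∞/∞ indeterminate form.

Apply L'Hôpital's rule: differentiate numerator and denominator separately.
  f(x) = 3·x^2 + x   ⇒   f'(x) = 6·x + 1
  g(x) = 3·x^2 + 3·x   ⇒   g'(x) = 6·x + 3
  lim(x→∞) f'(x)/g'(x) = lim(x→∞) (6·x + 1)/(6·x + 3)
  = 1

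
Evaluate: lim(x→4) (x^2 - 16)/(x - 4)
This is a standard limit.

Factor or rationalize the expression:
  lim(x→4) (x^2 - 16)/(x - 4) = 8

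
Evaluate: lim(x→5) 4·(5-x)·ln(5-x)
This is a 0·∞ indeterminate form.

Rewrite 0·∞ as a quotient (0/0 or ∞/∞ form), then apply L'Hôpital's rule:
  lim(x→5) 4·(5-x)·ln(5-x) = 0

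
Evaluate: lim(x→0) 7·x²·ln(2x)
This is a 0·∞ indeterminate form.

Rewrite 0·∞ as a quotient (0/0 or ∞/∞ form), then apply L'Hôpital's rule:
  lim(x→0) 7·x²·ln(2x) = 0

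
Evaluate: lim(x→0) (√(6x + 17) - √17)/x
This is a standard limit.

Factor or rationalize the expression:
  lim(x→0) (√(6x + 17) - √17)/x = 3·sqrt(17)/17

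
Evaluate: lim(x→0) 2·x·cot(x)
This is a 0·∞ indeterminate form.

Rewrite 0·∞ as a quotient (0/0 or ∞/∞ form), then apply L'Hôpital's rule:
  lim(x→0) 2·x·cot(x) = 2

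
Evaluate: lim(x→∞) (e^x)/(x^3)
This is an ∞/∞ indeterminate form.

Apply L'Hôpital's rule: differentiate numerator and denominator separately.
  f(x) = e^(x)   ⇒   f'(x) = e^(x)
  g(x) = x^3   ⇒   g'(x) = 3·x^2
  lim(x→∞) f'(x)/g'(x) = lim(x→∞) (e^(x))/(3·x^2)
  = ∞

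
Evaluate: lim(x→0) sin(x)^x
This is an exponential indeterminate form.

For exponential indeterminate forms, take the natural log:
  Let L = lim(x→0) sin(x)^x
  Then ln(L) = lim(x→0) [exponent × ln(base)]
  Evaluate using L'Hôpital or standard limits, then exponentiate.
  L = 1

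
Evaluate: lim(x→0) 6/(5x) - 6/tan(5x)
This is an ∞-∞ indeterminate form.

Combine fractions or rationalize to convert ∞-∞ to 0/0 form:
  lim(x→0) 6/(5x) - 6/tan(5x) = 0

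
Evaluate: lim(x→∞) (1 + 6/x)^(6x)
This is an exponential indeterminate form.

For exponential indeterminate forms, take the natural log:
  Let L = lim(x→∞) (1 + 6/x)^(6x)
  Then ln(L) = lim(x→∞) [exponent × ln(base)]
  Evaluate using L'Hôpital or standard limits, then exponentiate.
  L = e^(36)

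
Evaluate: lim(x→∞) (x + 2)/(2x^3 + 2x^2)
This is an ∞/∞ indeterminate form.

Apply L'Hôpital's rule: differentiate numerator and denominator separately.
  f(x) = x + 2   ⇒   f'(x) = 1
  g(x) = 2·x^3 + 2·x^2   ⇒   g'(x) = 6·x^2 + 4·x
  lim(x→∞) f'(x)/g'(x) = lim(x→∞) (1)/(6·x^2 + 4·x)
  = 0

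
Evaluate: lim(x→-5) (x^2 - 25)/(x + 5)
This is a standard limit.

Factor or rationalize the expression:
  lim(x→-5) (x^2 - 25)/(x + 5) = -10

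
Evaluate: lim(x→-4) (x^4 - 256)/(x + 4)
This is a standard limit.

Factor or rationalize the expression:
  lim(x→-4) (x^4 - 256)/(x + 4) = -256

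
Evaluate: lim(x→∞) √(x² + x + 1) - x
This is an ∞-∞ indeterminate form.

Combine fractions or rationalize to convert ∞-∞ to 0/0 form:
  lim(x→∞) √(x² + x + 1) - x = 1/2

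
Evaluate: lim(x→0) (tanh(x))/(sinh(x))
This is a 0/0 indeterminate form.

Apply L'Hôpital's rule: differentiate numerator and denominator separately.
  f(x) = tanh(x)   ⇒   f'(x) = 1 - tanh(x)^2
  g(x) = sinh(x)   ⇒   g'(x) = cosh(x)
  lim(x→0) f'(x)/g'(x) = lim(x→0) (1 - tanh(x)^2)/(cosh(x))
  = 1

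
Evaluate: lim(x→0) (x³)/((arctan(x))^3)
This is a 0/0 indeterminate form.

Apply L'Hôpital's rule: differentiate numerator and denominator separately.
  f(x) = x^3   ⇒   f'(x) = 3·x^2
  g(x) = atan(x)^3   ⇒   g'(x) = 3·atan(x)^2/(x^2 + 1)
  lim(x→0) f'(x)/g'(x) = lim(x→0) (3·x^2)/(3·atan(x)^2/(x^2 + 1))
  = 1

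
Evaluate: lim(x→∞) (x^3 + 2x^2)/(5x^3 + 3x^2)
This is an ∞/∞ indeterminate form.

Apply L'Hôpital's rule: differentiate numerator and denominator separately.
  f(x) = x^3 + 2·x^2   ⇒   f'(x) = 3·x^2 + 4·x
  g(x) = 5·x^3 + 3·x^2   ⇒   g'(x) = 15·x^2 + 6·x
  lim(x→∞) f'(x)/g'(x) = lim(x→∞) (3·x^2 + 4·x)/(15·x^2 + 6·x)
  = 1/5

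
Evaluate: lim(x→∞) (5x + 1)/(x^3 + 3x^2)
This is an ∞/∞ indeterminate form.

Apply L'Hôpital's rule: differentiate numerator and denominator separately.
  f(x) = 5·x + 1   ⇒   f'(x) = 5
  g(x) = x^3 + 3·x^2   ⇒   g'(x) = 3·x^2 + 6·x
  lim(x→∞) f'(x)/g'(x) = lim(x→∞) (5)/(3·x^2 + 6·x)
  = 0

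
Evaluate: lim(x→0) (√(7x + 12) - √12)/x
This is a standard limit.

Factor or rationalize the expression:
  lim(x→0) (√(7x + 12) - √12)/x = 7·sqrt(3)/12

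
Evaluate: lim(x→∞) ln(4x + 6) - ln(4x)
This is an ∞-∞ indeterminate form.

Combine fractions or rationalize to convert ∞-∞ to 0/0 form:
  lim(x→∞) ln(4x + 6) - ln(4x) = 0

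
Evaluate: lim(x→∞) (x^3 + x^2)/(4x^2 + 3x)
This is an ∞/∞ indeterminate form.

Apply L'Hôpital's rule: differentiate numerator and denominator separately.
  f(x) = x^3 + x^2   ⇒   f'(x) = 3·x^2 + 2·x
  g(x) = 4·x^2 + 3·x   ⇒   g'(x) = 8·x + 3
  lim(x→∞) f'(x)/g'(x) = lim(x→∞) (3·x^2 + 2·x)/(8·x + 3)
  = ∞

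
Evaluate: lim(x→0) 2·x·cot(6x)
This is a 0·∞ indeterminate form.

Rewrite 0·∞ as a quotient (0/0 or ∞/∞ form), then apply L'Hôpital's rule:
  lim(x→0) 2·x·cot(6x) = 1/3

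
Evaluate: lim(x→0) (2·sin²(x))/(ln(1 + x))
This is a 0/0 indeterminate form.

Apply L'Hôpital's rule: differentiate numerator and denominator separately.
  f(x) = 2·sin(x)^2   ⇒   f'(x) = 4·sin(x)·cos(x)
  g(x) = ln(x + 1)   ⇒   g'(x) = 1/(x + 1)
  lim(x→0) f'(x)/g'(x) = lim(x→0) (4·sin(x)·cos(x))/(1/(x + 1))
  = 0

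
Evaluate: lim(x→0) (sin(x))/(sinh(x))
This is a 0/0 indeterminate form.

Apply L'Hôpital's rule: differentiate numerator and denominator separately.
  f(x) = sin(x)   ⇒   f'(x) = cos(x)
  g(x) = sinh(x)   ⇒   g'(x) = cosh(x)
  lim(x→0) f'(x)/g'(x) = lim(x→0) (cos(x))/(cosh(x))
  = 1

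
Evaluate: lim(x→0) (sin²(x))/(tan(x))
This is a 0/0 indeterminate form.

Apply L'Hôpital's rule: differentiate numerator and denominator separately.
  f(x) = sin(x)^2   ⇒   f'(x) = 2·sin(x)·cos(x)
  g(x) = tan(x)   ⇒   g'(x) = tan(x)^2 + 1
  lim(x→0) f'(x)/g'(x) = lim(x→0) (2·sin(x)·cos(x))/(tan(x)^2 + 1)
  = 0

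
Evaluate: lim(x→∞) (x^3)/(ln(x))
This is an ∞/∞ indeterminate form.

Apply L'Hôpital's rule: differentiate numerator and denominator separately.
  f(x) = x^3   ⇒   f'(x) = 3·x^2
  g(x) = ln(x)   ⇒   g'(x) = 1/x
  lim(x→∞) f'(x)/g'(x) = lim(x→∞) (3·x^2)/(1/x)
  = ∞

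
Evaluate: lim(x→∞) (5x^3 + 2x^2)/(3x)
This is an ∞/∞ indeterminate form.

Apply L'Hôpital's rule: differentiate numerator and denominator separately.
  f(x) = 5·x^3 + 2·x^2   ⇒   f'(x) = 15·x^2 + 4·x
  g(x) = 3·x   ⇒   g'(x) = 3
  lim(x→∞) f'(x)/g'(x) = lim(x→∞) (15·x^2 + 4·x)/(3)
  = ∞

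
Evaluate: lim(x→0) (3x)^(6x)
This is an exponential indeterminate form.

For exponential indeterminate forms, take the natural log:
  Let L = lim(x→0) (3x)^(6x)
  Then ln(L) = lim(x→0) [exponent × ln(base)]
  Evaluate using L'Hôpital or standard limits, then exponentiate.
  L = 1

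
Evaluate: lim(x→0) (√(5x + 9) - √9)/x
This is a standard limit.

Factor or rationalize the expression:
  lim(x→0) (√(5x + 9) - √9)/x = 5/6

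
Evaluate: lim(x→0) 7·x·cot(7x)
This is a 0·∞ indeterminate form.

Rewrite 0·∞ as a quotient (0/0 or ∞/∞ form), then apply L'Hôpital's rule:
  lim(x→0) 7·x·cot(7x) = 1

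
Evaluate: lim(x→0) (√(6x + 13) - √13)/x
This is a standard limit.

Factor or rationalize the expression:
  lim(x→0) (√(6x + 13) - √13)/x = 3·sqrt(13)/13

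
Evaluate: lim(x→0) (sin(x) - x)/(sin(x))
This is a 0/0 indeterminate form.

Apply L'Hôpital's rule: differentiate numerator and denominator separately.
  f(x) = -x + sin(x)   ⇒   f'(x) = cos(x) - 1
  g(x) = sin(x)   ⇒   g'(x) = cos(x)
  lim(x→0) f'(x)/g'(x) = lim(x→0) (cos(x) - 1)/(cos(x))
  = 0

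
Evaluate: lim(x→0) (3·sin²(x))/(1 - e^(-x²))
This is a 0/0 indeterminate form.

Apply L'Hôpital's rule: differentiate numerator and denominator separately.
  f(x) = 3·sin(x)^2   ⇒   f'(x) = 6·sin(x)·cos(x)
  g(x) = 1 - e^(-x^2)   ⇒   g'(x) = 2·x·e^(-x^2)
  lim(x→0) f'(x)/g'(x) = lim(x→0) (6·sin(x)·cos(x))/(2·x·e^(-x^2))
  = 3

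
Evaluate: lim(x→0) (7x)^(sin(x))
This is an exponential indeterminate form.

For exponential indeterminate forms, take the natural log:
  Let L = lim(x→0) (7x)^(sin(x))
  Then ln(L) = lim(x→0) [exponent × ln(base)]
  Evaluate using L'Hôpital or standard limits, then exponentiate.
  L = 1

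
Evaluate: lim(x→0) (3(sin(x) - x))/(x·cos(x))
This is a 0/0 indeterminate form.

Apply L'Hôpital's rule: differentiate numerator and denominator separately.
  f(x) = -3·x + 3·sin(x)   ⇒   f'(x) = 3·cos(x) - 3
  g(x) = x·cos(x)   ⇒   g'(x) = -x·sin(x) + cos(x)
  lim(x→0) f'(x)/g'(x) = lim(x→0) (3·cos(x) - 3)/(-x·sin(x) + cos(x))
  = 0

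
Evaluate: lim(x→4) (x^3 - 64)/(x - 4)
This is a standard limit.

Factor or rationalize the expression:
  lim(x→4) (x^3 - 64)/(x - 4) = 48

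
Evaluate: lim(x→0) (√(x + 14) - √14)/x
This is a standard limit.

Factor or rationalize the expression:
  lim(x→0) (√(x + 14) - √14)/x = sqrt(14)/28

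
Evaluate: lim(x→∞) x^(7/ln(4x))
This is an exponential indeterminate form.

For exponential indeterminate forms, take the natural log:
  Let L = lim(x→∞) x^(7/ln(4x))
  Then ln(L) = lim(x→∞) [exponent × ln(base)]
  Evaluate using L'Hôpital or standard limits, then exponentiate.
  L = e^(7)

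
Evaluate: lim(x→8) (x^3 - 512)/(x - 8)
This is a standard limit.

Factor or rationalize the expression:
  lim(x→8) (x^3 - 512)/(x - 8) = 192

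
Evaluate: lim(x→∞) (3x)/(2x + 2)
This is an ∞/∞ indeterminate form.

Apply L'Hôpital's rule: differentiate numerator and denominator separately.
  f(x) = 3·x   ⇒   f'(x) = 3
  g(x) = 2·x + 2   ⇒   g'(x) = 2
  lim(x→∞) f'(x)/g'(x) = lim(x→∞) (3)/(2)
  = 3/2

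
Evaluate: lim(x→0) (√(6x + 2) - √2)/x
This is a standard limit.

Factor or rationalize the expression:
  lim(x→0) (√(6x + 2) - √2)/x = 3·sqrt(2)/2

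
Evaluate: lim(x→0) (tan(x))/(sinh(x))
This is a 0/0 indeterminate form.

Apply L'Hôpital's rule: differentiate numerator and denominator separately.
  f(x) = tan(x)   ⇒   f'(x) = tan(x)^2 + 1
  g(x) = sinh(x)   ⇒   g'(x) = cosh(x)
  lim(x→0) f'(x)/g'(x) = lim(x→0) (tan(x)^2 + 1)/(cosh(x))
  = 1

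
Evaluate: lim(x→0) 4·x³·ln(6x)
This is a 0·∞ indeterminate form.

Rewrite 0·∞ as a quotient (0/0 or ∞/∞ form), then apply L'Hôpital's rule:
  lim(x→0) 4·x³·ln(6x) = 0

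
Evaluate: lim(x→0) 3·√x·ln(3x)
This is a 0·∞ indeterminate form.

Rewrite 0·∞ as a quotient (0/0 or ∞/∞ form), then apply L'Hôpital's rule:
  lim(x→0) 3·√x·ln(3x) = 0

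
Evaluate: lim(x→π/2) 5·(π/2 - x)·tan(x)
This is a 0·∞ indeterminate form.

Rewrite 0·∞ as a quotient (0/0 or ∞/∞ form), then apply L'Hôpital's rule:
  lim(x→π/2) 5·(π/2 - x)·tan(x) = 5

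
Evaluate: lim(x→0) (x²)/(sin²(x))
This is a 0/0 indeterminate form.

Apply L'Hôpital's rule: differentiate numerator and denominator separately.
  f(x) = x^2   ⇒   f'(x) = 2·x
  g(x) = sin(x)^2   ⇒   g'(x) = 2·sin(x)·cos(x)
  lim(x→0) f'(x)/g'(x) = lim(x→0) (2·x)/(2·sin(x)·cos(x))
  = 1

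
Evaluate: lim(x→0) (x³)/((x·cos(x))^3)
This is a 0/0 indeterminate form.

Apply L'Hôpital's rule: differentiate numerator and denominator separately.
  f(x) = x^3   ⇒   f'(x) = 3·x^2
  g(x) = x^3·cos(x)^3   ⇒   g'(x) = -3·x^3·sin(x)·cos(x)^2 + 3·x^2·cos(x)^3
  lim(x→0) f'(x)/g'(x) = lim(x→0) (3·x^2)/(-3·x^3·sin(x)·cos(x)^2 + 3·x^2·cos(x)^3)
  = 1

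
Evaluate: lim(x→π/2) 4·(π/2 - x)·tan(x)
This is a 0·∞ indeterminate form.

Rewrite 0·∞ as a quotient (0/0 or ∞/∞ form), then apply L'Hôpital's rule:
  lim(x→π/2) 4·(π/2 - x)·tan(x) = 4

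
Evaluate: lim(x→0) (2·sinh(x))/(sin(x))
This is a 0/0 indeterminate form.

Apply L'Hôpital's rule: differentiate numerator and denominator separately.
  f(x) = 2·sinh(x)   ⇒   f'(x) = 2·cosh(x)
  g(x) = sin(x)   ⇒   g'(x) = cos(x)
  lim(x→0) f'(x)/g'(x) = lim(x→0) (2·cosh(x))/(cos(x))
  = 2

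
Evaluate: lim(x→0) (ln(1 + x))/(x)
This is a 0/0 indeterminate form.

Apply L'Hôpital's rule: differentiate numerator and denominator separately.
  f(x) = ln(x + 1)   ⇒   f'(x) = 1/(x + 1)
  g(x) = x   ⇒   g'(x) = 1
  lim(x→0) f'(x)/g'(x) = lim(x→0) (1/(x + 1))/(1)
  = 1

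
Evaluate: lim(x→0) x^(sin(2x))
This is an exponential indeterminate form.

For exponential indeterminate forms, take the natural log:
  Let L = lim(x→0) x^(sin(2x))
  Then ln(L) = lim(x→0) [exponent × ln(base)]
  Evaluate using L'Hôpital or standard limits, then exponentiate.
  L = 1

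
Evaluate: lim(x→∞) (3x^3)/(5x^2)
This is an ∞/∞ indeterminate form.

Apply L'Hôpital's rule: differentiate numerator and denominator separately.
  f(x) = 3·x^3   ⇒   f'(x) = 9·x^2
  g(x) = 5·x^2   ⇒   g'(x) = 10·x
  lim(x→∞) f'(x)/g'(x) = lim(x→∞) (9·x^2)/(10·x)
  = ∞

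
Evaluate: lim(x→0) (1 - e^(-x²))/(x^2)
This is a 0/0 indeterminate form.

Apply L'Hôpital's rule: differentiate numerator and denominator separately.
  f(x) = 1 - e^(-x^2)   ⇒   f'(x) = 2·x·e^(-x^2)
  g(x) = x^2   ⇒   g'(x) = 2·x
  lim(x→0) f'(x)/g'(x) = lim(x→0) (2·x·e^(-x^2))/(2·x)
  = 1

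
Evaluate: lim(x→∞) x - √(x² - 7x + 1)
This is an ∞-∞ indeterminate form.

Combine fractions or rationalize to convert ∞-∞ to 0/0 form:
  lim(x→∞) x - √(x² - 7x + 1) = 7/2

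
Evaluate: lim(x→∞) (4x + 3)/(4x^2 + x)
This is an ∞/∞ indeterminate form.

Apply L'Hôpital's rule: differentiate numerator and denominator separately.
  f(x) = 4·x + 3   ⇒   f'(x) = 4
  g(x) = 4·x^2 + x   ⇒   g'(x) = 8·x + 1
  lim(x→∞) f'(x)/g'(x) = lim(x→∞) (4)/(8·x + 1)
  = 0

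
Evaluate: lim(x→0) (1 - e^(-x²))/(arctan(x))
This is a 0/0 indeterminate form.

Apply L'Hôpital's rule: differentiate numerator and denominator separately.
  f(x) = 1 - e^(-x^2)   ⇒   f'(x) = 2·x·e^(-x^2)
  g(x) = atan(x)   ⇒   g'(x) = 1/(x^2 + 1)
  lim(x→0) f'(x)/g'(x) = lim(x→0) (2·x·e^(-x^2))/(1/(x^2 + 1))
  = 0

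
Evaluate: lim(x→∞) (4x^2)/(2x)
This is an ∞/∞ indeterminate form.

Apply L'Hôpital's rule: differentiate numerator and denominator separately.
  f(x) = 4·x^2   ⇒   f'(x) = 8·x
  g(x) = 2·x   ⇒   g'(x) = 2
  lim(x→∞) f'(x)/g'(x) = lim(x→∞) (8·x)/(2)
  = ∞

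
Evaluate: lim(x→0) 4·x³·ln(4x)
This is a 0·∞ indeterminate form.

Rewrite 0·∞ as a quotient (0/0 or ∞/∞ form), then apply L'Hôpital's rule:
  lim(x→0) 4·x³·ln(4x) = 0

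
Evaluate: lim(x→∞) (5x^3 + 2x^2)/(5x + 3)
This is an ∞/∞ indeterminate form.

Apply L'Hôpital's rule: differentiate numerator and denominator separately.
  f(x) = 5·x^3 + 2·x^2   ⇒   f'(x) = 15·x^2 + 4·x
  g(x) = 5·x + 3   ⇒   g'(x) = 5
  lim(x→∞) f'(x)/g'(x) = lim(x→∞) (15·x^2 + 4·x)/(5)
  = ∞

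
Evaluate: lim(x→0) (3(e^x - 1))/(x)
This is a 0/0 indeterminate form.

Apply L'Hôpital's rule: differentiate numerator and denominator separately.
  f(x) = 3·e^(x) - 3   ⇒   f'(x) = 3·e^(x)
  g(x) = x   ⇒   g'(x) = 1
  lim(x→0) f'(x)/g'(x) = lim(x→0) (3·e^(x))/(1)
  = 3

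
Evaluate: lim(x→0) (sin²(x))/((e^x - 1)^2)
This is a 0/0 indeterminate form.

Apply L'Hôpital's rule: differentiate numerator and denominator separately.
  f(x) = sin(x)^2   ⇒   f'(x) = 2·sin(x)·cos(x)
  g(x) = (e^(x) - 1)^2   ⇒   g'(x) = 2·(e^(x) - 1)·e^(x)
  lim(x→0) f'(x)/g'(x) = lim(x→0) (2·sin(x)·cos(x))/(2·(e^(x) - 1)·e^(x))
  = 1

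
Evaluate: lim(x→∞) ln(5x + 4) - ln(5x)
This is an ∞-∞ indeterminate form.

Combine fractions or rationalize to convert ∞-∞ to 0/0 form:
  lim(x→∞) ln(5x + 4) - ln(5x) = 0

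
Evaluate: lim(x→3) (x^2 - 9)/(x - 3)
This is a standard limit.

Factor or rationalize the expression:
  lim(x→3) (x^2 - 9)/(x - 3) = 6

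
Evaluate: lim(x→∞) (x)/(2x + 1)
This is an ∞/∞ indeterminate form.

Apply L'Hôpital's rule: differentiate numerator and denominator separately.
  f(x) = x   ⇒   f'(x) = 1
  g(x) = 2·x + 1   ⇒   g'(x) = 2
  lim(x→∞) f'(x)/g'(x) = lim(x→∞) (1)/(2)
  = 1/2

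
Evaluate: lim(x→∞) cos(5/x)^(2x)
This is an exponential indeterminate form.

For exponential indeterminate forms, take the natural log:
  Let L = lim(x→∞) cos(5/x)^(2x)
  Then ln(L) = lim(x→∞) [exponent × ln(base)]
  Evaluate using L'Hôpital or standard limits, then exponentiate.
  L = 1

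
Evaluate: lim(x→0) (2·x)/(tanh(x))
This is a 0/0 indeterminate form.

Apply L'Hôpital's rule: differentiate numerator and denominator separately.
  f(x) = 2·x   ⇒   f'(x) = 2
  g(x) = tanh(x)   ⇒   g'(x) = 1 - tanh(x)^2
  lim(x→0) f'(x)/g'(x) = lim(x→0) (2)/(1 - tanh(x)^2)
  = 2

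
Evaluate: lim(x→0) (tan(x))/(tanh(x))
This is a 0/0 indeterminate form.

Apply L'Hôpital's rule: differentiate numerator and denominator separately.
  f(x) = tan(x)   ⇒   f'(x) = tan(x)^2 + 1
  g(x) = tanh(x)   ⇒   g'(x) = 1 - tanh(x)^2
  lim(x→0) f'(x)/g'(x) = lim(x→0) (tan(x)^2 + 1)/(1 - tanh(x)^2)
  = 1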